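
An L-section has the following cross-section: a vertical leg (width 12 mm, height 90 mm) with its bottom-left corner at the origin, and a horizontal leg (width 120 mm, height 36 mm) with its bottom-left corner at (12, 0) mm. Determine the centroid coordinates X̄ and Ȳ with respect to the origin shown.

X̄ = 58.80 mm, Ȳ = 23.40 mm

vertical leg: A = 12 × 90 = 1080.00, centroid at (6.00, 45.00).
horizontal leg: A = 120 × 36 = 4320.00, centroid at (72.00, 18.00).
ΣA = 5400.00 mm²
ΣAX̄ = (1080.00)(6.00) + (4320.00)(72.00) = 317520.00 mm³
ΣAȲ = (1080.00)(45.00) + (4320.00)(18.00) = 126360.00 mm³
X̄ = 317520.00 / 5400.00 = 58.80 mm
Ȳ = 126360.00 / 5400.00 = 23.40 mm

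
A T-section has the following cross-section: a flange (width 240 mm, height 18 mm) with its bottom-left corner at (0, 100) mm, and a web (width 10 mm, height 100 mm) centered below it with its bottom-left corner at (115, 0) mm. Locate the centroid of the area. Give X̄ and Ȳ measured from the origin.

X̄ = 120.00 mm, Ȳ = 97.91 mm

web: A = 10 × 100 = 1000.00, centroid at (120.00, 50.00).
flange: A = 240 × 18 = 4320.00, centroid at (120.00, 109.00).
ΣA = 5320.00 mm²
ΣAX̄ = (1000.00)(120.00) + (4320.00)(120.00) = 638400.00 mm³
ΣAȲ = (1000.00)(50.00) + (4320.00)(109.00) = 520880.00 mm³
X̄ = 638400.00 / 5320.00 = 120.00 mm
Ȳ = 520880.00 / 5320.00 = 97.91 mm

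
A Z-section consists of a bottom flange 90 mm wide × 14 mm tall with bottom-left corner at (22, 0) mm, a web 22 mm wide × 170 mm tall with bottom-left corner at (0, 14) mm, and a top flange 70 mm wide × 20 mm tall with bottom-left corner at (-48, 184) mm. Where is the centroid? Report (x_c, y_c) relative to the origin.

x_c = 16.77 mm, y_c = 101.67 mm

Part | A | x̄ᵢ | ȳᵢ | A·x̄ᵢ | A·ȳᵢ
bottom flange | 1260.00 | 67.00 | 7.00 | 84420.00 | 8820.00
web | 3740.00 | 11.00 | 99.00 | 41140.00 | 370260.00
top flange | 1400.00 | -13.00 | 194.00 | -18200.00 | 271600.00
Σ | 6400.00 |  |  | 107360.00 | 650680.00
x_c = 107360.00 / 6400.00 = 16.77 mm
y_c = 650680.00 / 6400.00 = 101.67 mm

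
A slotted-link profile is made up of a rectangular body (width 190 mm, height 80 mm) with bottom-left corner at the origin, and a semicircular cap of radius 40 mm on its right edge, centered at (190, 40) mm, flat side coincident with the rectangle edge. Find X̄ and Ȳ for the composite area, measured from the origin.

X̄ = 110.89 mm, Ȳ = 40.00 mm

rectangular body: A = 190 × 80 = 15200.00, centroid at (95.00, 40.00).
semicircular end: A = ½π·40² = 2513.27, centroid at (206.98, 40.00).
ΣA = 17713.27 mm², ΣAX̄ = 1964188.75 mm³, ΣAȲ = 708530.96 mm³.
X̄ = 1964188.75/17713.27 = 110.89 mm; Ȳ = 708530.96/17713.27 = 40.00 mm.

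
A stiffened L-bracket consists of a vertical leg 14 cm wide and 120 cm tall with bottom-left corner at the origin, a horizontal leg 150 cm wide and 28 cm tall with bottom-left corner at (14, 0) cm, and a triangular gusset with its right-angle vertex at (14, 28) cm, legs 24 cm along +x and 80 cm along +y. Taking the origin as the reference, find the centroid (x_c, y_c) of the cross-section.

Part | A | x̄ᵢ | ȳᵢ | A·x̄ᵢ | A·ȳᵢ
vertical leg | 1680.00 | 7.00 | 60.00 | 11760.00 | 100800.00
horizontal leg | 4200.00 | 89.00 | 14.00 | 373800.00 | 58800.00
gusset | 960.00 | 22.00 | 54.67 | 21120.00 | 52480.00
Σ | 6840.00 |  |  | 406680.00 | 212080.00
x_c = 406680.00 / 6840.00 = 59.46 cm
y_c = 212080.00 / 6840.00 = 31.01 cm

x_c = 59.46 cm, y_c = 31.01 cm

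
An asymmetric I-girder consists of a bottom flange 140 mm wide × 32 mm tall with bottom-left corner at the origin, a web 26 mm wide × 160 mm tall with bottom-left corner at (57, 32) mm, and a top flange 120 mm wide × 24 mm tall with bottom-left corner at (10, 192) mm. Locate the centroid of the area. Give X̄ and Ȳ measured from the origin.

Part | A | x̄ᵢ | ȳᵢ | A·x̄ᵢ | A·ȳᵢ
bottom flange | 4480.00 | 70.00 | 16.00 | 313600.00 | 71680.00
web | 4160.00 | 70.00 | 112.00 | 291200.00 | 465920.00
top flange | 2880.00 | 70.00 | 204.00 | 201600.00 | 587520.00
Σ | 11520.00 |  |  | 806400.00 | 1125120.00
X̄ = 806400.00 / 11520.00 = 70.00 mm
Ȳ = 1125120.00 / 11520.00 = 97.67 mm

X̄ = 70.00 mm, Ȳ = 97.67 mm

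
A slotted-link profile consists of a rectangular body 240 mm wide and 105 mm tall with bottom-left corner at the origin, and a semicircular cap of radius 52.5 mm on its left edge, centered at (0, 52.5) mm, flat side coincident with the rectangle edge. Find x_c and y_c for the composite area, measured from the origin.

x_c = 99.14 mm, y_c = 52.50 mm

rectangular body: A = 240 × 105 = 25200.00, centroid at (120.00, 52.50).
semicircular end: A = ½π·52.5² = 4329.51, centroid at (-22.28, 52.50).
ΣA = 29529.51 mm²
ΣAx_c = (25200.00)(120.00) + (4329.51)(-22.28) = 2927531.25 mm³
ΣAy_c = (25200.00)(52.50) + (4329.51)(52.50) = 1550299.14 mm³
x_c = 2927531.25 / 29529.51 = 99.14 mm
y_c = 1550299.14 / 29529.51 = 52.50 mm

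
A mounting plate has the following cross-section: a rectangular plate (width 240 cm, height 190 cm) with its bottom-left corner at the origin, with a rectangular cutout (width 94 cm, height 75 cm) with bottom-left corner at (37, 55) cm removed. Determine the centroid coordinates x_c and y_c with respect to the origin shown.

x_c = 126.58 cm, y_c = 95.46 cm

plate: A = 240 × 190 = 45600.00, centroid at (120.00, 95.00).
hole: A = −(94 × 75) = -7050.00, centroid at (84.00, 92.50).
ΣA = 38550.00 cm²
ΣAx_c = (45600.00)(120.00) + (-7050.00)(84.00) = 4879800.00 cm³
ΣAy_c = (45600.00)(95.00) + (-7050.00)(92.50) = 3679875.00 cm³
x_c = 4879800.00 / 38550.00 = 126.58 cm
y_c = 3679875.00 / 38550.00 = 95.46 cm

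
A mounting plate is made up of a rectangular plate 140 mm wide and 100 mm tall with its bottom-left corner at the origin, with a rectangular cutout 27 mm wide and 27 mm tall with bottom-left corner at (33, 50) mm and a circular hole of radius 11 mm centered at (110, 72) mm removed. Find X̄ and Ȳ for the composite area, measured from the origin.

X̄ = 70.15 mm, Ȳ = 48.59 mm

plate: A = 140 × 100 = 14000.00, centroid at (70.00, 50.00).
hole 1: A = −(27 × 27) = -729.00, centroid at (46.50, 63.50).
hole 2: A = −π·11² = -380.13, centroid at (110.00, 72.00).
ΣA = 12890.87 mm², ΣAX̄ = 904286.90 mm³, ΣAȲ = 626338.94 mm³.
X̄ = 904286.90/12890.87 = 70.15 mm; Ȳ = 626338.94/12890.87 = 48.59 mm.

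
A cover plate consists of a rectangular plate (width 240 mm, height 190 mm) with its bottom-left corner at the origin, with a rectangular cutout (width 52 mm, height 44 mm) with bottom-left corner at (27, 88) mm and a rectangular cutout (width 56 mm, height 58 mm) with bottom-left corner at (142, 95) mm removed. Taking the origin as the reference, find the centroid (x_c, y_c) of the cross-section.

plate: A = 240 × 190 = 45600.00, centroid at (120.00, 95.00).
hole 1: A = −(52 × 44) = -2288.00, centroid at (53.00, 110.00).
hole 2: A = −(56 × 58) = -3248.00, centroid at (170.00, 124.00).
ΣA = 40064.00 mm²
ΣAx_c = (45600.00)(120.00) + (-2288.00)(53.00) + (-3248.00)(170.00) = 4798576.00 mm³
ΣAy_c = (45600.00)(95.00) + (-2288.00)(110.00) + (-3248.00)(124.00) = 3677568.00 mm³
x_c = 4798576.00 / 40064.00 = 119.77 mm
y_c = 3677568.00 / 40064.00 = 91.79 mm

x_c = 119.77 mm, y_c = 91.79 mm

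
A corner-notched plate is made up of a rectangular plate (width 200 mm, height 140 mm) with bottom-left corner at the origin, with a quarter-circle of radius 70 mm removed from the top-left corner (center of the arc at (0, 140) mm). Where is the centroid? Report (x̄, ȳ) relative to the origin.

x̄ = 111.20 mm, ȳ = 63.58 mm

Part | A | x̄ᵢ | ȳᵢ | A·x̄ᵢ | A·ȳᵢ
plate | 28000.00 | 100.00 | 70.00 | 2800000.00 | 1960000.00
removed quarter-circle | -3848.45 | 29.71 | 110.29 | -114333.33 | -424449.81
Σ | 24151.55 |  |  | 2685666.67 | 1535550.19
x̄ = 2685666.67 / 24151.55 = 111.20 mm
ȳ = 1535550.19 / 24151.55 = 63.58 mm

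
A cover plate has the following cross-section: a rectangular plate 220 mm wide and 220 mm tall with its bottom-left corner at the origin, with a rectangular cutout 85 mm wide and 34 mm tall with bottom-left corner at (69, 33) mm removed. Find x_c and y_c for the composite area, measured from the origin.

x_c = 109.90 mm, y_c = 113.81 mm

Part | A | x̄ᵢ | ȳᵢ | A·x̄ᵢ | A·ȳᵢ
plate | 48400.00 | 110.00 | 110.00 | 5324000.00 | 5324000.00
hole | -2890.00 | 111.50 | 50.00 | -322235.00 | -144500.00
Σ | 45510.00 |  |  | 5001765.00 | 5179500.00
x_c = 5001765.00 / 45510.00 = 109.90 mm
y_c = 5179500.00 / 45510.00 = 113.81 mm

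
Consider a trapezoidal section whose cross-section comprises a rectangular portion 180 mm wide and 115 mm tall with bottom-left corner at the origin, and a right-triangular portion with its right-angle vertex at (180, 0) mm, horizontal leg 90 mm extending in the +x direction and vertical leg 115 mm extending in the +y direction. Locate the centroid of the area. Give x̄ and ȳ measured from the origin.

rectangular portion: A = 180 × 115 = 20700.00, centroid at (90.00, 57.50).
triangular portion: A = ½·90·115 = 5175.00, centroid at (210.00, 38.33).
ΣA = 25875.00 mm², ΣAx̄ = 2949750.00 mm³, ΣAȳ = 1388625.00 mm³.
x̄ = 2949750.00/25875.00 = 114.00 mm; ȳ = 1388625.00/25875.00 = 53.67 mm.

x̄ = 114.00 mm, ȳ = 53.67 mm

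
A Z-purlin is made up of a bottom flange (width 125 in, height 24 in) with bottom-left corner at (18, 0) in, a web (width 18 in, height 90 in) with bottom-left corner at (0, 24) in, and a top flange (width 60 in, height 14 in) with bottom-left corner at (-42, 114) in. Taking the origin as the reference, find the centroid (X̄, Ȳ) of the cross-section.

X̄ = 45.05 in, Ȳ = 45.68 in

bottom flange: A = 125 × 24 = 3000.00, centroid at (80.50, 12.00).
web: A = 18 × 90 = 1620.00, centroid at (9.00, 69.00).
top flange: A = 60 × 14 = 840.00, centroid at (-12.00, 121.00).
ΣA = 5460.00 in², ΣAX̄ = 246000.00 in³, ΣAȲ = 249420.00 in³.
X̄ = 246000.00/5460.00 = 45.05 in; Ȳ = 249420.00/5460.00 = 45.68 in.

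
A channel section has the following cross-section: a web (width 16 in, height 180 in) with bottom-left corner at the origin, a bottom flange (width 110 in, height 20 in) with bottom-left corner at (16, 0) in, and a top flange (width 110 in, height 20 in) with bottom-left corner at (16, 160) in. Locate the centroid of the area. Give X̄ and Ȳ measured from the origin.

X̄ = 46.08 in, Ȳ = 90.00 in

web: A = 16 × 180 = 2880.00, centroid at (8.00, 90.00).
bottom flange: A = 110 × 20 = 2200.00, centroid at (71.00, 10.00).
top flange: A = 110 × 20 = 2200.00, centroid at (71.00, 170.00).
ΣA = 7280.00 in²
ΣAX̄ = (2880.00)(8.00) + (2200.00)(71.00) + (2200.00)(71.00) = 335440.00 in³
ΣAȲ = (2880.00)(90.00) + (2200.00)(10.00) + (2200.00)(170.00) = 655200.00 in³
X̄ = 335440.00 / 7280.00 = 46.08 in
Ȳ = 655200.00 / 7280.00 = 90.00 in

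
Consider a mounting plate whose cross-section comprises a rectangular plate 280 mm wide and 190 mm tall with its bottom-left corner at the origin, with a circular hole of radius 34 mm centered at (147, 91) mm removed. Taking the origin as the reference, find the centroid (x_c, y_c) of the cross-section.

plate: A = 280 × 190 = 53200.00, centroid at (140.00, 95.00).
hole: A = −π·34² = -3631.68, centroid at (147.00, 91.00).
ΣA = 49568.32 mm², ΣAx_c = 6914142.88 mm³, ΣAy_c = 4723517.02 mm³.
x_c = 6914142.88/49568.32 = 139.49 mm; y_c = 4723517.02/49568.32 = 95.29 mm.

x_c = 139.49 mm, y_c = 95.29 mm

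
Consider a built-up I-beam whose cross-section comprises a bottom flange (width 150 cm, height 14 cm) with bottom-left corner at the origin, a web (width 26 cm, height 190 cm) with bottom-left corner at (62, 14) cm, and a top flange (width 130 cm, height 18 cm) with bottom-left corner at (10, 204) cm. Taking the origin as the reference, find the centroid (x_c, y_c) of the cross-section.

x_c = 75.00 cm, y_c = 112.11 cm

Part | A | x̄ᵢ | ȳᵢ | A·x̄ᵢ | A·ȳᵢ
bottom flange | 2100.00 | 75.00 | 7.00 | 157500.00 | 14700.00
web | 4940.00 | 75.00 | 109.00 | 370500.00 | 538460.00
top flange | 2340.00 | 75.00 | 213.00 | 175500.00 | 498420.00
Σ | 9380.00 |  |  | 703500.00 | 1051580.00
x_c = 703500.00 / 9380.00 = 75.00 cm
y_c = 1051580.00 / 9380.00 = 112.11 cm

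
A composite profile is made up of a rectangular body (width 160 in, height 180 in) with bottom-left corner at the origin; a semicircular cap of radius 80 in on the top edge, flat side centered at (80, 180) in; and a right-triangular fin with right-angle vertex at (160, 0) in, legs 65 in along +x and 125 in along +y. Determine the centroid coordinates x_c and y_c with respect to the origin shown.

rectangular body: A = 160 × 180 = 28800.00, centroid at (80.00, 90.00).
semicircular top: A = ½π·80² = 10053.10, centroid at (80.00, 213.95).
triangular fin: A = ½·65·125 = 4062.50, centroid at (181.67, 41.67).
ΣA = 42915.60 in²
ΣAx_c = (28800.00)(80.00) + (10053.10)(80.00) + (4062.50)(181.67) = 3846268.55 in³
ΣAy_c = (28800.00)(90.00) + (10053.10)(213.95) + (4062.50)(41.67) = 4912161.54 in³
x_c = 3846268.55 / 42915.60 = 89.62 in
y_c = 4912161.54 / 42915.60 = 114.46 in

x_c = 89.62 in, y_c = 114.46 in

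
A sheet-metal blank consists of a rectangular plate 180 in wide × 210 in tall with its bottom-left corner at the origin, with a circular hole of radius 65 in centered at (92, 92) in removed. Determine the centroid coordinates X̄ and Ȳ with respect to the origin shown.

X̄ = 88.92 in, Ȳ = 112.04 in

Part | A | x̄ᵢ | ȳᵢ | A·x̄ᵢ | A·ȳᵢ
plate | 37800.00 | 90.00 | 105.00 | 3402000.00 | 3969000.00
hole | -13273.23 | 92.00 | 92.00 | -1221137.06 | -1221137.06
Σ | 24526.77 |  |  | 2180862.94 | 2747862.94
X̄ = 2180862.94 / 24526.77 = 88.92 in
Ȳ = 2747862.94 / 24526.77 = 112.04 in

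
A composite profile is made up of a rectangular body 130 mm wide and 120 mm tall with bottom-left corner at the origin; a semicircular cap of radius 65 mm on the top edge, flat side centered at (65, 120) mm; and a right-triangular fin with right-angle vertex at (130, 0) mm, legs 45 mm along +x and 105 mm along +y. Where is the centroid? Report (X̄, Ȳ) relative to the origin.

X̄ = 72.68 mm, Ȳ = 81.23 mm

Part | A | x̄ᵢ | ȳᵢ | A·x̄ᵢ | A·ȳᵢ
rectangular body | 15600.00 | 65.00 | 60.00 | 1014000.00 | 936000.00
semicircular top | 6636.61 | 65.00 | 147.59 | 431379.94 | 979477.07
triangular fin | 2362.50 | 145.00 | 35.00 | 342562.50 | 82687.50
Σ | 24599.11 |  |  | 1787942.44 | 1998164.57
X̄ = 1787942.44 / 24599.11 = 72.68 mm
Ȳ = 1998164.57 / 24599.11 = 81.23 mm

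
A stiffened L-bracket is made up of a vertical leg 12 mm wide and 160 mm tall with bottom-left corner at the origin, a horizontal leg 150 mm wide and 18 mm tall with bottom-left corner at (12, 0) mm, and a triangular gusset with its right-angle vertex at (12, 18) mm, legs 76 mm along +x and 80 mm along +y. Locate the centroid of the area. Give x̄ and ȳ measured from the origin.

x̄ = 46.99 mm, ȳ = 40.95 mm

vertical leg: A = 12 × 160 = 1920.00, centroid at (6.00, 80.00).
horizontal leg: A = 150 × 18 = 2700.00, centroid at (87.00, 9.00).
gusset: A = ½·76·80 = 3040.00, centroid at (37.33, 44.67).
ΣA = 7660.00 mm², ΣAx̄ = 359913.33 mm³, ΣAȳ = 313686.67 mm³.
x̄ = 359913.33/7660.00 = 46.99 mm; ȳ = 313686.67/7660.00 = 40.95 mm.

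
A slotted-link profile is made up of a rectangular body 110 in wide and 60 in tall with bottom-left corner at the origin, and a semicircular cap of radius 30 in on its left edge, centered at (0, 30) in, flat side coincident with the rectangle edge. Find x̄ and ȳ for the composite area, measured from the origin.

rectangular body: A = 110 × 60 = 6600.00, centroid at (55.00, 30.00).
semicircular end: A = ½π·30² = 1413.72, centroid at (-12.73, 30.00).
ΣA = 8013.72 in², ΣAx̄ = 345000.00 in³, ΣAȳ = 240411.50 in³.
x̄ = 345000.00/8013.72 = 43.05 in; ȳ = 240411.50/8013.72 = 30.00 in.

x̄ = 43.05 in, ȳ = 30.00 in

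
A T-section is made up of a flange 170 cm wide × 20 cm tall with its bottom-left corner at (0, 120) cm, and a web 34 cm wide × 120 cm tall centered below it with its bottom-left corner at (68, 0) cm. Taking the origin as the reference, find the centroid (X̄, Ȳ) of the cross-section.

Part | A | x̄ᵢ | ȳᵢ | A·x̄ᵢ | A·ȳᵢ
web | 4080.00 | 85.00 | 60.00 | 346800.00 | 244800.00
flange | 3400.00 | 85.00 | 130.00 | 289000.00 | 442000.00
Σ | 7480.00 |  |  | 635800.00 | 686800.00
X̄ = 635800.00 / 7480.00 = 85.00 cm
Ȳ = 686800.00 / 7480.00 = 91.82 cm

X̄ = 85.00 cm, Ȳ = 91.82 cm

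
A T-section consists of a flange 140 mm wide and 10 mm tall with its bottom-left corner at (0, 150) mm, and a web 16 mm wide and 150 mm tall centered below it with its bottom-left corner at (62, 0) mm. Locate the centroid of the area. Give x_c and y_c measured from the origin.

x_c = 70.00 mm, y_c = 104.47 mm

web: A = 16 × 150 = 2400.00, centroid at (70.00, 75.00).
flange: A = 140 × 10 = 1400.00, centroid at (70.00, 155.00).
ΣA = 3800.00 mm²
ΣAx_c = (2400.00)(70.00) + (1400.00)(70.00) = 266000.00 mm³
ΣAy_c = (2400.00)(75.00) + (1400.00)(155.00) = 397000.00 mm³
x_c = 266000.00 / 3800.00 = 70.00 mm
y_c = 397000.00 / 3800.00 = 104.47 mm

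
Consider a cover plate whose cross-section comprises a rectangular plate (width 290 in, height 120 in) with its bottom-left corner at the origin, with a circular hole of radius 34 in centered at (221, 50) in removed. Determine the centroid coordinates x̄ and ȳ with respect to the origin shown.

plate: A = 290 × 120 = 34800.00, centroid at (145.00, 60.00).
hole: A = −π·34² = -3631.68, centroid at (221.00, 50.00).
ΣA = 31168.32 in²
ΣAx̄ = (34800.00)(145.00) + (-3631.68)(221.00) = 4243398.48 in³
ΣAȳ = (34800.00)(60.00) + (-3631.68)(50.00) = 1906415.94 in³
x̄ = 4243398.48 / 31168.32 = 136.14 in
ȳ = 1906415.94 / 31168.32 = 61.17 in

x̄ = 136.14 in, ȳ = 61.17 in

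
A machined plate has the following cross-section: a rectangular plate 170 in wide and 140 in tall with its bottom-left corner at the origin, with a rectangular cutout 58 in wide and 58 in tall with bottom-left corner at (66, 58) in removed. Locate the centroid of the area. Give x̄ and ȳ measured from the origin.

x̄ = 83.35 in, ȳ = 67.20 in

Part | A | x̄ᵢ | ȳᵢ | A·x̄ᵢ | A·ȳᵢ
plate | 23800.00 | 85.00 | 70.00 | 2023000.00 | 1666000.00
hole | -3364.00 | 95.00 | 87.00 | -319580.00 | -292668.00
Σ | 20436.00 |  |  | 1703420.00 | 1373332.00
x̄ = 1703420.00 / 20436.00 = 83.35 in
ȳ = 1373332.00 / 20436.00 = 67.20 in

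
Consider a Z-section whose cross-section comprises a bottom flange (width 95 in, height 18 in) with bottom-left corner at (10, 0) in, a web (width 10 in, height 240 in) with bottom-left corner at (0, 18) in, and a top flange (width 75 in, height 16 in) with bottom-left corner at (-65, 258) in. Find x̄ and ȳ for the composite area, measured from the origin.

x̄ = 14.56 in, ȳ = 125.38 in

Part | A | x̄ᵢ | ȳᵢ | A·x̄ᵢ | A·ȳᵢ
bottom flange | 1710.00 | 57.50 | 9.00 | 98325.00 | 15390.00
web | 2400.00 | 5.00 | 138.00 | 12000.00 | 331200.00
top flange | 1200.00 | -27.50 | 266.00 | -33000.00 | 319200.00
Σ | 5310.00 |  |  | 77325.00 | 665790.00
x̄ = 77325.00 / 5310.00 = 14.56 in
ȳ = 665790.00 / 5310.00 = 125.38 in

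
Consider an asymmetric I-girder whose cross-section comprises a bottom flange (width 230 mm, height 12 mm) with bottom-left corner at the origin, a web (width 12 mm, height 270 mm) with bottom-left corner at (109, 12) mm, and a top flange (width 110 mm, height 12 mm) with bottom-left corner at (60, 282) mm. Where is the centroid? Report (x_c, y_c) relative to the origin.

bottom flange: A = 230 × 12 = 2760.00, centroid at (115.00, 6.00).
web: A = 12 × 270 = 3240.00, centroid at (115.00, 147.00).
top flange: A = 110 × 12 = 1320.00, centroid at (115.00, 288.00).
ΣA = 7320.00 mm², ΣAx_c = 841800.00 mm³, ΣAy_c = 873000.00 mm³.
x_c = 841800.00/7320.00 = 115.00 mm; y_c = 873000.00/7320.00 = 119.26 mm.

x_c = 115.00 mm, y_c = 119.26 mm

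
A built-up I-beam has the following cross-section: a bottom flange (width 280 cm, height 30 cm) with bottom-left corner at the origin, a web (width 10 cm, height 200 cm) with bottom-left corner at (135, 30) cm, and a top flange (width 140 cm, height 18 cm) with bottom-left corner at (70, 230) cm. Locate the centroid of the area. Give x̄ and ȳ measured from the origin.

x̄ = 140.00 cm, ȳ = 76.49 cm

Part | A | x̄ᵢ | ȳᵢ | A·x̄ᵢ | A·ȳᵢ
bottom flange | 8400.00 | 140.00 | 15.00 | 1176000.00 | 126000.00
web | 2000.00 | 140.00 | 130.00 | 280000.00 | 260000.00
top flange | 2520.00 | 140.00 | 239.00 | 352800.00 | 602280.00
Σ | 12920.00 |  |  | 1808800.00 | 988280.00
x̄ = 1808800.00 / 12920.00 = 140.00 cm
ȳ = 988280.00 / 12920.00 = 76.49 cm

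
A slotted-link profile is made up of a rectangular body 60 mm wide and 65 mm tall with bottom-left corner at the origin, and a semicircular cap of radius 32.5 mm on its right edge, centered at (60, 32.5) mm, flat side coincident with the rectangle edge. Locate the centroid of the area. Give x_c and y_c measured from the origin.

Part | A | x̄ᵢ | ȳᵢ | A·x̄ᵢ | A·ȳᵢ
rectangular body | 3900.00 | 30.00 | 32.50 | 117000.00 | 126750.00
semicircular end | 1659.15 | 73.79 | 32.50 | 122434.63 | 53922.49
Σ | 5559.15 |  |  | 239434.63 | 180672.49
x_c = 239434.63 / 5559.15 = 43.07 mm
y_c = 180672.49 / 5559.15 = 32.50 mm

x_c = 43.07 mm, y_c = 32.50 mm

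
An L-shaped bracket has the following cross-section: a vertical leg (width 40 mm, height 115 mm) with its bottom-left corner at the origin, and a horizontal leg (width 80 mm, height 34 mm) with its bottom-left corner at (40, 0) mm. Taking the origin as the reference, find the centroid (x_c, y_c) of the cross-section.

vertical leg: A = 40 × 115 = 4600.00, centroid at (20.00, 57.50).
horizontal leg: A = 80 × 34 = 2720.00, centroid at (80.00, 17.00).
ΣA = 7320.00 mm², ΣAx_c = 309600.00 mm³, ΣAy_c = 310740.00 mm³.
x_c = 309600.00/7320.00 = 42.30 mm; y_c = 310740.00/7320.00 = 42.45 mm.

x_c = 42.30 mm, y_c = 42.45 mm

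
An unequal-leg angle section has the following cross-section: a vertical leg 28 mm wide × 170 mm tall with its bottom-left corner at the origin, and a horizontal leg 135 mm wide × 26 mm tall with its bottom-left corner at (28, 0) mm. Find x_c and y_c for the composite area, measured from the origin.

x_c = 48.59 mm, y_c = 54.44 mm

vertical leg: A = 28 × 170 = 4760.00, centroid at (14.00, 85.00).
horizontal leg: A = 135 × 26 = 3510.00, centroid at (95.50, 13.00).
ΣA = 8270.00 mm², ΣAx_c = 401845.00 mm³, ΣAy_c = 450230.00 mm³.
x_c = 401845.00/8270.00 = 48.59 mm; y_c = 450230.00/8270.00 = 54.44 mm.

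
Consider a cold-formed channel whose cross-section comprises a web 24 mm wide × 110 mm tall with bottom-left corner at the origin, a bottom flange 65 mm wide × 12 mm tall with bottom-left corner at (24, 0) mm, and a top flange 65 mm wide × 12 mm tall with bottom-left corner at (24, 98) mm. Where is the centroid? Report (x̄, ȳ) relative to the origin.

x̄ = 28.53 mm, ȳ = 55.00 mm

web: A = 24 × 110 = 2640.00, centroid at (12.00, 55.00).
bottom flange: A = 65 × 12 = 780.00, centroid at (56.50, 6.00).
top flange: A = 65 × 12 = 780.00, centroid at (56.50, 104.00).
ΣA = 4200.00 mm²
ΣAx̄ = (2640.00)(12.00) + (780.00)(56.50) + (780.00)(56.50) = 119820.00 mm³
ΣAȳ = (2640.00)(55.00) + (780.00)(6.00) + (780.00)(104.00) = 231000.00 mm³
x̄ = 119820.00 / 4200.00 = 28.53 mm
ȳ = 231000.00 / 4200.00 = 55.00 mm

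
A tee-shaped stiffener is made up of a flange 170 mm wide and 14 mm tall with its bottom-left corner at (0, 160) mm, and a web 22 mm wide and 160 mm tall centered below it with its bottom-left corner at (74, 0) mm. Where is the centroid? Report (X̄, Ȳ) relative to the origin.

X̄ = 85.00 mm, Ȳ = 115.09 mm

Part | A | x̄ᵢ | ȳᵢ | A·x̄ᵢ | A·ȳᵢ
web | 3520.00 | 85.00 | 80.00 | 299200.00 | 281600.00
flange | 2380.00 | 85.00 | 167.00 | 202300.00 | 397460.00
Σ | 5900.00 |  |  | 501500.00 | 679060.00
X̄ = 501500.00 / 5900.00 = 85.00 mm
Ȳ = 679060.00 / 5900.00 = 115.09 mm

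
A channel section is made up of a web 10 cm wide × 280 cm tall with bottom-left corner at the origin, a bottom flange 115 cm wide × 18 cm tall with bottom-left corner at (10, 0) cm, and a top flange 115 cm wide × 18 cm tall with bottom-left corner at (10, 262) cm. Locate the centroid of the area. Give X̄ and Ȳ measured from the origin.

X̄ = 42.28 cm, Ȳ = 140.00 cm

Part | A | x̄ᵢ | ȳᵢ | A·x̄ᵢ | A·ȳᵢ
web | 2800.00 | 5.00 | 140.00 | 14000.00 | 392000.00
bottom flange | 2070.00 | 67.50 | 9.00 | 139725.00 | 18630.00
top flange | 2070.00 | 67.50 | 271.00 | 139725.00 | 560970.00
Σ | 6940.00 |  |  | 293450.00 | 971600.00
X̄ = 293450.00 / 6940.00 = 42.28 cm
Ȳ = 971600.00 / 6940.00 = 140.00 cm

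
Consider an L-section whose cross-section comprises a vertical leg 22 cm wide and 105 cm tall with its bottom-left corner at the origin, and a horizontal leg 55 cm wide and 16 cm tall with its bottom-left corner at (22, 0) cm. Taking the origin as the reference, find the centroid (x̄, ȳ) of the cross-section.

Part | A | x̄ᵢ | ȳᵢ | A·x̄ᵢ | A·ȳᵢ
vertical leg | 2310.00 | 11.00 | 52.50 | 25410.00 | 121275.00
horizontal leg | 880.00 | 49.50 | 8.00 | 43560.00 | 7040.00
Σ | 3190.00 |  |  | 68970.00 | 128315.00
x̄ = 68970.00 / 3190.00 = 21.62 cm
ȳ = 128315.00 / 3190.00 = 40.22 cm

x̄ = 21.62 cm, ȳ = 40.22 cm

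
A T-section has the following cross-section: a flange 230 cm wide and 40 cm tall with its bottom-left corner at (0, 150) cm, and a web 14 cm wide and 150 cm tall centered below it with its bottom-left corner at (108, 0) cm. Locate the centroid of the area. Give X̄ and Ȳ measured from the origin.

X̄ = 115.00 cm, Ȳ = 152.35 cm

Part | A | x̄ᵢ | ȳᵢ | A·x̄ᵢ | A·ȳᵢ
web | 2100.00 | 115.00 | 75.00 | 241500.00 | 157500.00
flange | 9200.00 | 115.00 | 170.00 | 1058000.00 | 1564000.00
Σ | 11300.00 |  |  | 1299500.00 | 1721500.00
X̄ = 1299500.00 / 11300.00 = 115.00 cm
Ȳ = 1721500.00 / 11300.00 = 152.35 cm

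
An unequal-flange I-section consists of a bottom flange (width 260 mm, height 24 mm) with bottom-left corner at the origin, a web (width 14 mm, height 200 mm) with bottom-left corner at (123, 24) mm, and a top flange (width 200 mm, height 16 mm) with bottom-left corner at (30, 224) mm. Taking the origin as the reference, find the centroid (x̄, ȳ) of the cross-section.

x̄ = 130.00 mm, ȳ = 95.14 mm

bottom flange: A = 260 × 24 = 6240.00, centroid at (130.00, 12.00).
web: A = 14 × 200 = 2800.00, centroid at (130.00, 124.00).
top flange: A = 200 × 16 = 3200.00, centroid at (130.00, 232.00).
ΣA = 12240.00 mm²
ΣAx̄ = (6240.00)(130.00) + (2800.00)(130.00) + (3200.00)(130.00) = 1591200.00 mm³
ΣAȳ = (6240.00)(12.00) + (2800.00)(124.00) + (3200.00)(232.00) = 1164480.00 mm³
x̄ = 1591200.00 / 12240.00 = 130.00 mm
ȳ = 1164480.00 / 12240.00 = 95.14 mm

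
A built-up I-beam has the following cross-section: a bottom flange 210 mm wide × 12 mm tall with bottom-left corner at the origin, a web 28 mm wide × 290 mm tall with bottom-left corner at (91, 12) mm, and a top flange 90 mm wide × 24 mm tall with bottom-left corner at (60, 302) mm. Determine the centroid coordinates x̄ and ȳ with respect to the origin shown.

bottom flange: A = 210 × 12 = 2520.00, centroid at (105.00, 6.00).
web: A = 28 × 290 = 8120.00, centroid at (105.00, 157.00).
top flange: A = 90 × 24 = 2160.00, centroid at (105.00, 314.00).
ΣA = 12800.00 mm², ΣAx̄ = 1344000.00 mm³, ΣAȳ = 1968200.00 mm³.
x̄ = 1344000.00/12800.00 = 105.00 mm; ȳ = 1968200.00/12800.00 = 153.77 mm.

x̄ = 105.00 mm, ȳ = 153.77 mm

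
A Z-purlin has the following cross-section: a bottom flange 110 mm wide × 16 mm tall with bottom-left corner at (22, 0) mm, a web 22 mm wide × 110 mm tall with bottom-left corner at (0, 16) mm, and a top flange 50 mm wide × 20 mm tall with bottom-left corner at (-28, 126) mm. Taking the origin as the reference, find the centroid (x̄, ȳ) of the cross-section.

bottom flange: A = 110 × 16 = 1760.00, centroid at (77.00, 8.00).
web: A = 22 × 110 = 2420.00, centroid at (11.00, 71.00).
top flange: A = 50 × 20 = 1000.00, centroid at (-3.00, 136.00).
ΣA = 5180.00 mm², ΣAx̄ = 159140.00 mm³, ΣAȳ = 321900.00 mm³.
x̄ = 159140.00/5180.00 = 30.72 mm; ȳ = 321900.00/5180.00 = 62.14 mm.

x̄ = 30.72 mm, ȳ = 62.14 mm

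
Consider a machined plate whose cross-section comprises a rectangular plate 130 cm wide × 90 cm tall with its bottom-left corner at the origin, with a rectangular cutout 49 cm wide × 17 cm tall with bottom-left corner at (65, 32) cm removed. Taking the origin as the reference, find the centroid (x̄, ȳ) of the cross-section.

plate: A = 130 × 90 = 11700.00, centroid at (65.00, 45.00).
hole: A = −(49 × 17) = -833.00, centroid at (89.50, 40.50).
ΣA = 10867.00 cm²
ΣAx̄ = (11700.00)(65.00) + (-833.00)(89.50) = 685946.50 cm³
ΣAȳ = (11700.00)(45.00) + (-833.00)(40.50) = 492763.50 cm³
x̄ = 685946.50 / 10867.00 = 63.12 cm
ȳ = 492763.50 / 10867.00 = 45.34 cm

x̄ = 63.12 cm, ȳ = 45.34 cm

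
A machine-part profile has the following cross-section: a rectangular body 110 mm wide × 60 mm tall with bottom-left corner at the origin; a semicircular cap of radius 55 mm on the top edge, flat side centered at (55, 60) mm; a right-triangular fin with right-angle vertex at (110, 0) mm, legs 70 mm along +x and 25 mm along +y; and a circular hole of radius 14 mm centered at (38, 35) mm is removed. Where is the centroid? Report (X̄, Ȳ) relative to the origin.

X̄ = 61.80 mm, Ȳ = 49.93 mm

Part | A | x̄ᵢ | ȳᵢ | A·x̄ᵢ | A·ȳᵢ
rectangular body | 6600.00 | 55.00 | 30.00 | 363000.00 | 198000.00
semicircular top | 4751.66 | 55.00 | 83.34 | 261341.24 | 396016.20
triangular fin | 875.00 | 133.33 | 8.33 | 116666.67 | 7291.67
hole | -615.75 | 38.00 | 35.00 | -23398.58 | -21551.33
Σ | 11610.91 |  |  | 717609.32 | 579756.54
X̄ = 717609.32 / 11610.91 = 61.80 mm
Ȳ = 579756.54 / 11610.91 = 49.93 mm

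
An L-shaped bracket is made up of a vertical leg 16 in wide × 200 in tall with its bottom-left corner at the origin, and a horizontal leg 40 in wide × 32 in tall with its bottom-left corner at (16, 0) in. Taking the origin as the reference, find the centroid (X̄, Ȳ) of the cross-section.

vertical leg: A = 16 × 200 = 3200.00, centroid at (8.00, 100.00).
horizontal leg: A = 40 × 32 = 1280.00, centroid at (36.00, 16.00).
ΣA = 4480.00 in²
ΣAX̄ = (3200.00)(8.00) + (1280.00)(36.00) = 71680.00 in³
ΣAȲ = (3200.00)(100.00) + (1280.00)(16.00) = 340480.00 in³
X̄ = 71680.00 / 4480.00 = 16.00 in
Ȳ = 340480.00 / 4480.00 = 76.00 in

X̄ = 16.00 in, Ȳ = 76.00 in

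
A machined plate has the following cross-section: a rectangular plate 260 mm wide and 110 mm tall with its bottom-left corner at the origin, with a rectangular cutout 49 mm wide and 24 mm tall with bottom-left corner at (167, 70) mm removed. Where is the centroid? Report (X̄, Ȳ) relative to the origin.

plate: A = 260 × 110 = 28600.00, centroid at (130.00, 55.00).
hole: A = −(49 × 24) = -1176.00, centroid at (191.50, 82.00).
ΣA = 27424.00 mm², ΣAX̄ = 3492796.00 mm³, ΣAȲ = 1476568.00 mm³.
X̄ = 3492796.00/27424.00 = 127.36 mm; Ȳ = 1476568.00/27424.00 = 53.84 mm.

X̄ = 127.36 mm, Ȳ = 53.84 mm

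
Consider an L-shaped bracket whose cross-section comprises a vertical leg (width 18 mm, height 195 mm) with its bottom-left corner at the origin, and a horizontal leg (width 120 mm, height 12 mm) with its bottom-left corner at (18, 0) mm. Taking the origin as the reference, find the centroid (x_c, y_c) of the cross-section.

vertical leg: A = 18 × 195 = 3510.00, centroid at (9.00, 97.50).
horizontal leg: A = 120 × 12 = 1440.00, centroid at (78.00, 6.00).
ΣA = 4950.00 mm², ΣAx_c = 143910.00 mm³, ΣAy_c = 350865.00 mm³.
x_c = 143910.00/4950.00 = 29.07 mm; y_c = 350865.00/4950.00 = 70.88 mm.

x_c = 29.07 mm, y_c = 70.88 mm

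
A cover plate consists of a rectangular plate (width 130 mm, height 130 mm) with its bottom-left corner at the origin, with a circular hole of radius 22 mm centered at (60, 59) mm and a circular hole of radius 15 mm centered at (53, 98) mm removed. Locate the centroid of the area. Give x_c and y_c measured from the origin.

x_c = 66.10 mm, y_c = 64.03 mm

plate: A = 130 × 130 = 16900.00, centroid at (65.00, 65.00).
hole 1: A = −π·22² = -1520.53, centroid at (60.00, 59.00).
hole 2: A = −π·15² = -706.86, centroid at (53.00, 98.00).
ΣA = 14672.61 mm², ΣAx_c = 969804.66 mm³, ΣAy_c = 939516.56 mm³.
x_c = 969804.66/14672.61 = 66.10 mm; y_c = 939516.56/14672.61 = 64.03 mm.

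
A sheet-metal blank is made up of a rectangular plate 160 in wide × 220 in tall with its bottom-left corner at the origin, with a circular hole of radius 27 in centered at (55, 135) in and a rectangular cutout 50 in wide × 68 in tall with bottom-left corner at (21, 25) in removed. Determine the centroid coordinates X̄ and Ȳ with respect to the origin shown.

X̄ = 85.86 in, Ȳ = 113.94 in

Part | A | x̄ᵢ | ȳᵢ | A·x̄ᵢ | A·ȳᵢ
plate | 35200.00 | 80.00 | 110.00 | 2816000.00 | 3872000.00
hole 1 | -2290.22 | 55.00 | 135.00 | -125962.16 | -309179.84
hole 2 | -3400.00 | 46.00 | 59.00 | -156400.00 | -200600.00
Σ | 29509.78 |  |  | 2533637.84 | 3362220.16
X̄ = 2533637.84 / 29509.78 = 85.86 in
Ȳ = 3362220.16 / 29509.78 = 113.94 in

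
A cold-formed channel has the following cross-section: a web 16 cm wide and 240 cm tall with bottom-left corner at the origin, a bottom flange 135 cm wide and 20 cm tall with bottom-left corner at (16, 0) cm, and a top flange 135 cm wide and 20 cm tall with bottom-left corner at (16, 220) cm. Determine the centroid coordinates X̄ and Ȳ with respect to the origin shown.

X̄ = 52.12 cm, Ȳ = 120.00 cm

Part | A | x̄ᵢ | ȳᵢ | A·x̄ᵢ | A·ȳᵢ
web | 3840.00 | 8.00 | 120.00 | 30720.00 | 460800.00
bottom flange | 2700.00 | 83.50 | 10.00 | 225450.00 | 27000.00
top flange | 2700.00 | 83.50 | 230.00 | 225450.00 | 621000.00
Σ | 9240.00 |  |  | 481620.00 | 1108800.00
X̄ = 481620.00 / 9240.00 = 52.12 cm
Ȳ = 1108800.00 / 9240.00 = 120.00 cm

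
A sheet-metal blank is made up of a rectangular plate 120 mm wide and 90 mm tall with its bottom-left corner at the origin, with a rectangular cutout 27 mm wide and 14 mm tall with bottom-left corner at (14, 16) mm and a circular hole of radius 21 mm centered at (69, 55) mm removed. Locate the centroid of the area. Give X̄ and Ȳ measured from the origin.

X̄ = 59.98 mm, Ȳ = 44.39 mm

plate: A = 120 × 90 = 10800.00, centroid at (60.00, 45.00).
hole 1: A = −(27 × 14) = -378.00, centroid at (27.50, 23.00).
hole 2: A = −π·21² = -1385.44, centroid at (69.00, 55.00).
ΣA = 9036.56 mm²
ΣAX̄ = (10800.00)(60.00) + (-378.00)(27.50) + (-1385.44)(69.00) = 542009.48 mm³
ΣAȲ = (10800.00)(45.00) + (-378.00)(23.00) + (-1385.44)(55.00) = 401106.67 mm³
X̄ = 542009.48 / 9036.56 = 59.98 mm
Ȳ = 401106.67 / 9036.56 = 44.39 mm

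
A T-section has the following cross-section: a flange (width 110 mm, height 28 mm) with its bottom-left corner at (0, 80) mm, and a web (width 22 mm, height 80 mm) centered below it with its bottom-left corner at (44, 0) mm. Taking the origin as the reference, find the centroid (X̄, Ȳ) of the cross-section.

Part | A | x̄ᵢ | ȳᵢ | A·x̄ᵢ | A·ȳᵢ
web | 1760.00 | 55.00 | 40.00 | 96800.00 | 70400.00
flange | 3080.00 | 55.00 | 94.00 | 169400.00 | 289520.00
Σ | 4840.00 |  |  | 266200.00 | 359920.00
X̄ = 266200.00 / 4840.00 = 55.00 mm
Ȳ = 359920.00 / 4840.00 = 74.36 mm

X̄ = 55.00 mm, Ȳ = 74.36 mm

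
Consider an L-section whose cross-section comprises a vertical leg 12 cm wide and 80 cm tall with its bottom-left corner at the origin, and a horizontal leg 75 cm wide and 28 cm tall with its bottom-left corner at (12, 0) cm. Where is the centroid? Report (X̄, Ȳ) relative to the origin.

Part | A | x̄ᵢ | ȳᵢ | A·x̄ᵢ | A·ȳᵢ
vertical leg | 960.00 | 6.00 | 40.00 | 5760.00 | 38400.00
horizontal leg | 2100.00 | 49.50 | 14.00 | 103950.00 | 29400.00
Σ | 3060.00 |  |  | 109710.00 | 67800.00
X̄ = 109710.00 / 3060.00 = 35.85 cm
Ȳ = 67800.00 / 3060.00 = 22.16 cm

X̄ = 35.85 cm, Ȳ = 22.16 cm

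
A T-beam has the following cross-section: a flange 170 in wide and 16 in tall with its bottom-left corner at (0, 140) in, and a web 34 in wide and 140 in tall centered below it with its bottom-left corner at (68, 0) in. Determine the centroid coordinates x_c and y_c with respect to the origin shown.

web: A = 34 × 140 = 4760.00, centroid at (85.00, 70.00).
flange: A = 170 × 16 = 2720.00, centroid at (85.00, 148.00).
ΣA = 7480.00 in², ΣAx_c = 635800.00 in³, ΣAy_c = 735760.00 in³.
x_c = 635800.00/7480.00 = 85.00 in; y_c = 735760.00/7480.00 = 98.36 in.

x_c = 85.00 in, y_c = 98.36 in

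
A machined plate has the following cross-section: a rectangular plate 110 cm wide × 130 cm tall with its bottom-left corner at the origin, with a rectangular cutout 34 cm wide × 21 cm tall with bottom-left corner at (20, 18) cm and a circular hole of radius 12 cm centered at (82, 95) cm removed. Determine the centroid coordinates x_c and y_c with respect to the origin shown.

x_c = 55.05 cm, y_c = 65.95 cm

plate: A = 110 × 130 = 14300.00, centroid at (55.00, 65.00).
hole 1: A = −(34 × 21) = -714.00, centroid at (37.00, 28.50).
hole 2: A = −π·12² = -452.39, centroid at (82.00, 95.00).
ΣA = 13133.61 cm², ΣAx_c = 722986.07 cm³, ΣAy_c = 866174.01 cm³.
x_c = 722986.07/13133.61 = 55.05 cm; y_c = 866174.01/13133.61 = 65.95 cm.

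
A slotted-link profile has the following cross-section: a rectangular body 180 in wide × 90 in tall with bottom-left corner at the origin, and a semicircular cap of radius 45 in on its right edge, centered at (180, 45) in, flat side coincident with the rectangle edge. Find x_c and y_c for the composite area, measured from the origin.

Part | A | x̄ᵢ | ȳᵢ | A·x̄ᵢ | A·ȳᵢ
rectangular body | 16200.00 | 90.00 | 45.00 | 1458000.00 | 729000.00
semicircular end | 3180.86 | 199.10 | 45.00 | 633305.26 | 143138.82
Σ | 19380.86 |  |  | 2091305.26 | 872138.82
x_c = 2091305.26 / 19380.86 = 107.91 in
y_c = 872138.82 / 19380.86 = 45.00 in

x_c = 107.91 in, y_c = 45.00 in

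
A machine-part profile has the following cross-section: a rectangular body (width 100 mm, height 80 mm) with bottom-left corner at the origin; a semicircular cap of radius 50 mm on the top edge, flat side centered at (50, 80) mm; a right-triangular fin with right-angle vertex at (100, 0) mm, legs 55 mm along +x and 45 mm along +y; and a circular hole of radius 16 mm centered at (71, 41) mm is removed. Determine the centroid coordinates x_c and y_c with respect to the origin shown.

x_c = 55.48 mm, y_c = 56.88 mm

Part | A | x̄ᵢ | ȳᵢ | A·x̄ᵢ | A·ȳᵢ
rectangular body | 8000.00 | 50.00 | 40.00 | 400000.00 | 320000.00
semicircular top | 3926.99 | 50.00 | 101.22 | 196349.54 | 397492.60
triangular fin | 1237.50 | 118.33 | 15.00 | 146437.50 | 18562.50
hole | -804.25 | 71.00 | 41.00 | -57101.59 | -32974.16
Σ | 12360.24 |  |  | 685685.45 | 703080.94
x_c = 685685.45 / 12360.24 = 55.48 mm
y_c = 703080.94 / 12360.24 = 56.88 mm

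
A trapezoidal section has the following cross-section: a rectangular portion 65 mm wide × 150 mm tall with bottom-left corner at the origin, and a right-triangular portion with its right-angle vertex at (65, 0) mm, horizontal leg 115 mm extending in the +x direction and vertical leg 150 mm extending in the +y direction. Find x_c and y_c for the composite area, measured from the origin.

rectangular portion: A = 65 × 150 = 9750.00, centroid at (32.50, 75.00).
triangular portion: A = ½·115·150 = 8625.00, centroid at (103.33, 50.00).
ΣA = 18375.00 mm²
ΣAx_c = (9750.00)(32.50) + (8625.00)(103.33) = 1208125.00 mm³
ΣAy_c = (9750.00)(75.00) + (8625.00)(50.00) = 1162500.00 mm³
x_c = 1208125.00 / 18375.00 = 65.75 mm
y_c = 1162500.00 / 18375.00 = 63.27 mm

x_c = 65.75 mm, y_c = 63.27 mm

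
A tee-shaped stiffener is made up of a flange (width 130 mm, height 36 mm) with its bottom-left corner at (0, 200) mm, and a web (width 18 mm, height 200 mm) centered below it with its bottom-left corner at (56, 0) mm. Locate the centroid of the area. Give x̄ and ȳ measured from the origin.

x̄ = 65.00 mm, ȳ = 166.70 mm

web: A = 18 × 200 = 3600.00, centroid at (65.00, 100.00).
flange: A = 130 × 36 = 4680.00, centroid at (65.00, 218.00).
ΣA = 8280.00 mm², ΣAx̄ = 538200.00 mm³, ΣAȳ = 1380240.00 mm³.
x̄ = 538200.00/8280.00 = 65.00 mm; ȳ = 1380240.00/8280.00 = 166.70 mm.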